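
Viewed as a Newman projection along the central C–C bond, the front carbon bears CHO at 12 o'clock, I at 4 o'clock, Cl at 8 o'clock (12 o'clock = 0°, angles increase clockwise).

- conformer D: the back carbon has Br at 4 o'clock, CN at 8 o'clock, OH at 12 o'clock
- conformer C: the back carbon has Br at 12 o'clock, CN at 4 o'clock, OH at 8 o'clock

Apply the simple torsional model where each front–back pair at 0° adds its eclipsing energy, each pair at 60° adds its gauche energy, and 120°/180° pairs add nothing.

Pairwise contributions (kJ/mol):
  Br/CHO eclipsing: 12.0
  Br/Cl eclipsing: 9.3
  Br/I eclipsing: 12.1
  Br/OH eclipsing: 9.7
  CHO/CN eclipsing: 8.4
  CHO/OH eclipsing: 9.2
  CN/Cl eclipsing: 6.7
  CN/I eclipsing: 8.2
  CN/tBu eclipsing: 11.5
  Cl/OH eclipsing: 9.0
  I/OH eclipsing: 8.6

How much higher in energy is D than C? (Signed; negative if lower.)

-1.2 kJ/mol

D (eclipsed): CHO–OH eclipsed, I–Br eclipsed, Cl–CN eclipsed; 9.2 + 12.1 + 6.7 = 28.0 kJ/mol.
C (eclipsed): CHO–Br eclipsed, I–CN eclipsed, Cl–OH eclipsed; 12.0 + 8.2 + 9.0 = 29.2 kJ/mol.
E(D) − E(C) = 28.0 − 29.2 = -1.2 kJ/mol.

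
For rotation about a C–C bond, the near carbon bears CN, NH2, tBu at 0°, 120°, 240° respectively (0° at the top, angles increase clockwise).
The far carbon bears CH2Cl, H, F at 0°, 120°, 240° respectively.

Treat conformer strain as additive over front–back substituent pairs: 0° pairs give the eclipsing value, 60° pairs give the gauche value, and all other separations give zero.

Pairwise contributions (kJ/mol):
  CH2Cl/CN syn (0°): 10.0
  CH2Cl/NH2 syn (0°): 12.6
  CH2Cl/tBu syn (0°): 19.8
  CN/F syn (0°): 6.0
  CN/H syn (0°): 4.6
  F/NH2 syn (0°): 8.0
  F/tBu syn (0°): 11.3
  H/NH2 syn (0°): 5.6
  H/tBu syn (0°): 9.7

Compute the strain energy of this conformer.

26.9 kJ/mol

This conformer (eclipsed): CN–CH2Cl eclipsed, NH2–H eclipsed, tBu–F eclipsed; 10.0 + 5.6 + 11.3 = 26.9 kJ/mol.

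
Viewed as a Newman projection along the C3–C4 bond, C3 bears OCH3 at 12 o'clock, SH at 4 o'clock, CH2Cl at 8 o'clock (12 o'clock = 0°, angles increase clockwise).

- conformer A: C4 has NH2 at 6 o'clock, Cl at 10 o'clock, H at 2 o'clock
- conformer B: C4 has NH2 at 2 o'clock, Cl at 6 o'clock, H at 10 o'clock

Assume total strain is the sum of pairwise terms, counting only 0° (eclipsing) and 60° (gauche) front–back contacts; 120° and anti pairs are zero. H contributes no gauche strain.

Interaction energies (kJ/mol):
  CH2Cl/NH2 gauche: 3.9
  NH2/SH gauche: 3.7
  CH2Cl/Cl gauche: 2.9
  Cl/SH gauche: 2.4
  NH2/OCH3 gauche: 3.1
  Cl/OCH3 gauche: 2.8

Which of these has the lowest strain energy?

A (staggered): OCH3–Cl gauche, SH–NH2 gauche, CH2Cl–NH2 gauche, CH2Cl–Cl gauche; 2.8 + 3.7 + 3.9 + 2.9 = 13.3 kJ/mol.
B (staggered): OCH3–NH2 gauche, SH–NH2 gauche, SH–Cl gauche, CH2Cl–Cl gauche; 3.1 + 3.7 + 2.4 + 2.9 = 12.1 kJ/mol.
B has the lowest total (12.1 kJ/mol).

B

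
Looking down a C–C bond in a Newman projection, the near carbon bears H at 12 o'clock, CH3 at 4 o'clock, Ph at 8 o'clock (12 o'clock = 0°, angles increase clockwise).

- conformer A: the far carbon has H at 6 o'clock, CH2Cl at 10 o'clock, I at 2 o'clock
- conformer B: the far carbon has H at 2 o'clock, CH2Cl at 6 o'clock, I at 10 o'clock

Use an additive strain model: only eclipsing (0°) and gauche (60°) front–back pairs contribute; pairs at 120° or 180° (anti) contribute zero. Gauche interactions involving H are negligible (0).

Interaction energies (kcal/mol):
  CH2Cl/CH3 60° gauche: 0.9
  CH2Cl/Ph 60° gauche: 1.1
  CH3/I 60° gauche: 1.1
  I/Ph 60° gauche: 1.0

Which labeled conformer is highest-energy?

A (staggered): CH3–I gauche, Ph–CH2Cl gauche; 1.1 + 1.1 = 2.2 kcal/mol.
B (staggered): CH3–CH2Cl gauche, Ph–CH2Cl gauche, Ph–I gauche; 0.9 + 1.1 + 1.0 = 3.0 kcal/mol.
B has the highest total (3.0 kcal/mol).

B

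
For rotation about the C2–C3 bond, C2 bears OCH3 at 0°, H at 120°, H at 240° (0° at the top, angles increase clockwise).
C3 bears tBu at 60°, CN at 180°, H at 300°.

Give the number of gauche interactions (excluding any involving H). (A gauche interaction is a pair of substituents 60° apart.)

1

Non-H gauche pairs: OCH3(0°)/tBu(60°) — 1 interaction.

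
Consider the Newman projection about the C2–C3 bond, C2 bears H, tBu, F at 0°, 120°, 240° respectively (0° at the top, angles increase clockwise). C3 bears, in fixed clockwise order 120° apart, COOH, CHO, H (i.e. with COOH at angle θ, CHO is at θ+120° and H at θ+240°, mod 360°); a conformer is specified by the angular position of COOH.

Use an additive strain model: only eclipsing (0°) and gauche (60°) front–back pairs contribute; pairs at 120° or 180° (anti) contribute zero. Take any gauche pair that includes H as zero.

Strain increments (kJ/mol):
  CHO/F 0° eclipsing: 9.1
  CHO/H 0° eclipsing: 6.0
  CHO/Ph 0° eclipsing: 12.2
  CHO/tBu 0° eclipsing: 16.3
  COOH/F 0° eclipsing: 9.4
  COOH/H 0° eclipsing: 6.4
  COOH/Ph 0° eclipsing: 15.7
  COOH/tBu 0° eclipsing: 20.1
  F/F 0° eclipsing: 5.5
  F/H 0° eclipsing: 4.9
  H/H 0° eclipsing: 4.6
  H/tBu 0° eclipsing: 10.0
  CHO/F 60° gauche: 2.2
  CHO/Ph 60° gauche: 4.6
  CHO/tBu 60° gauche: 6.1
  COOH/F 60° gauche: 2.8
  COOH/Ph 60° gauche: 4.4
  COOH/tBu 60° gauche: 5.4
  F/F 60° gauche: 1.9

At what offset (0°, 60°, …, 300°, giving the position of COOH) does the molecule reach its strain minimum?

300°

COOH at 0° (eclipsed): H–COOH eclipsed, tBu–CHO eclipsed, F–H eclipsed; 6.4 + 16.3 + 4.9 = 27.6 kJ/mol.
COOH at 60° (staggered): tBu–COOH gauche, tBu–CHO gauche, F–CHO gauche; 5.4 + 6.1 + 2.2 = 13.7 kJ/mol.
COOH at 120° (eclipsed): H–H eclipsed, tBu–COOH eclipsed, F–CHO eclipsed; 4.6 + 20.1 + 9.1 = 33.8 kJ/mol.
COOH at 180° (staggered): tBu–COOH gauche, F–COOH gauche, F–CHO gauche; 5.4 + 2.8 + 2.2 = 10.4 kJ/mol.
COOH at 240° (eclipsed): H–CHO eclipsed, tBu–H eclipsed, F–COOH eclipsed; 6.0 + 10.0 + 9.4 = 25.4 kJ/mol.
COOH at 300° (staggered): tBu–CHO gauche, F–COOH gauche; 6.1 + 2.8 = 8.9 kJ/mol.
The minimum (8.9 kJ/mol) occurs with COOH at 300°.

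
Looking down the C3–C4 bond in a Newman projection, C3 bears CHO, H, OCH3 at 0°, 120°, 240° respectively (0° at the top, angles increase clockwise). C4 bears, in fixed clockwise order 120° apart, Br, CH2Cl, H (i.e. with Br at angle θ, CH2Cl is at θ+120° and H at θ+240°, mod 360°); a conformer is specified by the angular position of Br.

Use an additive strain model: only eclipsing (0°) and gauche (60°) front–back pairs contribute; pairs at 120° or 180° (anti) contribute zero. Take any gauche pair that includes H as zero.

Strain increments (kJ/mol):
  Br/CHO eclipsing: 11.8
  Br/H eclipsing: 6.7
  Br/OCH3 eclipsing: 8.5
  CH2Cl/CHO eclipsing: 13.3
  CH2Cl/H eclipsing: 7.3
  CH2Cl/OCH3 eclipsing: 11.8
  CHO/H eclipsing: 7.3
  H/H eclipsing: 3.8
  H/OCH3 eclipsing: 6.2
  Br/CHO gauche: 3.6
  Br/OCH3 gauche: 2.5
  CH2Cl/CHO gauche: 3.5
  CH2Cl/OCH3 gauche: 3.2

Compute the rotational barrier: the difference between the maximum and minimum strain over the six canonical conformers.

19.0 kJ/mol

Br at 0° (eclipsed): CHO–Br eclipsed, H–CH2Cl eclipsed, OCH3–H eclipsed; 11.8 + 7.3 + 6.2 = 25.3 kJ/mol.
Br at 60° (staggered): CHO–Br gauche, OCH3–CH2Cl gauche; 3.6 + 3.2 = 6.8 kJ/mol.
Br at 120° (eclipsed): CHO–H eclipsed, H–Br eclipsed, OCH3–CH2Cl eclipsed; 7.3 + 6.7 + 11.8 = 25.8 kJ/mol.
Br at 180° (staggered): CHO–CH2Cl gauche, OCH3–Br gauche, OCH3–CH2Cl gauche; 3.5 + 2.5 + 3.2 = 9.2 kJ/mol.
Br at 240° (eclipsed): CHO–CH2Cl eclipsed, H–H eclipsed, OCH3–Br eclipsed; 13.3 + 3.8 + 8.5 = 25.6 kJ/mol.
Br at 300° (staggered): CHO–Br gauche, CHO–CH2Cl gauche, OCH3–Br gauche; 3.6 + 3.5 + 2.5 = 9.6 kJ/mol.
Max at 120° (25.8 kJ/mol), min at 60° (6.8 kJ/mol); barrier = 19.0 kJ/mol.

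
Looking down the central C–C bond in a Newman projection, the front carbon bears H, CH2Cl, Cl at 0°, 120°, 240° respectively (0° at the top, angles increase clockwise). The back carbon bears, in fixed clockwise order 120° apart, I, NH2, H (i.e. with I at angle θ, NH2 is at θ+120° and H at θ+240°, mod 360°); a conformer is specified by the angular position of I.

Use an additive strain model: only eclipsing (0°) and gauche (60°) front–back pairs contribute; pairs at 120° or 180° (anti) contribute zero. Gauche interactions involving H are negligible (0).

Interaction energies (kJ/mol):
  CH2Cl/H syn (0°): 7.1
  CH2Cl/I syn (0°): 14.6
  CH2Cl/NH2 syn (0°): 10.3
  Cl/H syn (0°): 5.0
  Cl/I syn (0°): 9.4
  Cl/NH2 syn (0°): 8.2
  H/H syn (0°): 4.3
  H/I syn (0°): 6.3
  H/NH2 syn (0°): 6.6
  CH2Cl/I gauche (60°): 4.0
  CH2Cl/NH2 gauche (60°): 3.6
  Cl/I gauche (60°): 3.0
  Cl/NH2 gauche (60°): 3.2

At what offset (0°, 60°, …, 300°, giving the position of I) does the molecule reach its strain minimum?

I at 0° (eclipsed): H(0°)/I(0°) eclipsed 6.3; CH2Cl(120°)/NH2(120°) eclipsed 10.3; Cl(240°)/H(240°) eclipsed 5.0 → 21.6 kJ/mol.
I at 60° (staggered): CH2Cl(120°)/I(60°) gauche 4.0; CH2Cl(120°)/NH2(180°) gauche 3.6; Cl(240°)/NH2(180°) gauche 3.2 → 10.8 kJ/mol.
I at 120° (eclipsed): H(0°)/H(0°) eclipsed 4.3; CH2Cl(120°)/I(120°) eclipsed 14.6; Cl(240°)/NH2(240°) eclipsed 8.2 → 27.1 kJ/mol.
I at 180° (staggered): CH2Cl(120°)/I(180°) gauche 4.0; Cl(240°)/I(180°) gauche 3.0; Cl(240°)/NH2(300°) gauche 3.2 → 10.2 kJ/mol.
I at 240° (eclipsed): H(0°)/NH2(0°) eclipsed 6.6; CH2Cl(120°)/H(120°) eclipsed 7.1; Cl(240°)/I(240°) eclipsed 9.4 → 23.1 kJ/mol.
I at 300° (staggered): CH2Cl(120°)/NH2(60°) gauche 3.6; Cl(240°)/I(300°) gauche 3.0 → 6.6 kJ/mol.
The minimum (6.6 kJ/mol) occurs with I at 300°.

300°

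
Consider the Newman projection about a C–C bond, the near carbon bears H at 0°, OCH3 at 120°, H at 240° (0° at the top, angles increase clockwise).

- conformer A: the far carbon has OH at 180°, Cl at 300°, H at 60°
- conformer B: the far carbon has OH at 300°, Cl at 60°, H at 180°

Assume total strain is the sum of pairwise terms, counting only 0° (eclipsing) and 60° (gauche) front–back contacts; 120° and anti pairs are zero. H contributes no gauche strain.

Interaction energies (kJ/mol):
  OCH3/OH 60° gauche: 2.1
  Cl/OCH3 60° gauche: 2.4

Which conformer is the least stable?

A (staggered): OCH3–OH gauche; 2.1 = 2.1 kJ/mol.
B (staggered): OCH3–Cl gauche; 2.4 = 2.4 kJ/mol.
B has the highest total (2.4 kJ/mol).

B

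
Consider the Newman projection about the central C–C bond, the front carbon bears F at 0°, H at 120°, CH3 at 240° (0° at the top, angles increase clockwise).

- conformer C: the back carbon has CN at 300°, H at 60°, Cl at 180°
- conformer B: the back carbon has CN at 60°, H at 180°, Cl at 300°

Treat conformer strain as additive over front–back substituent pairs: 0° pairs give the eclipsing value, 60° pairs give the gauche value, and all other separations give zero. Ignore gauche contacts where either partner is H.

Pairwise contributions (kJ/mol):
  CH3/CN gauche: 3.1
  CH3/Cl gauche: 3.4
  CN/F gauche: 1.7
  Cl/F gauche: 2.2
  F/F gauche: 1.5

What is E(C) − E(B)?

C (staggered): F–CN gauche, CH3–CN gauche, CH3–Cl gauche; 1.7 + 3.1 + 3.4 = 8.2 kJ/mol.
B (staggered): F–CN gauche, F–Cl gauche, CH3–Cl gauche; 1.7 + 2.2 + 3.4 = 7.3 kJ/mol.
E(C) − E(B) = 8.2 − 7.3 = +0.9 kJ/mol.

+0.9 kJ/mol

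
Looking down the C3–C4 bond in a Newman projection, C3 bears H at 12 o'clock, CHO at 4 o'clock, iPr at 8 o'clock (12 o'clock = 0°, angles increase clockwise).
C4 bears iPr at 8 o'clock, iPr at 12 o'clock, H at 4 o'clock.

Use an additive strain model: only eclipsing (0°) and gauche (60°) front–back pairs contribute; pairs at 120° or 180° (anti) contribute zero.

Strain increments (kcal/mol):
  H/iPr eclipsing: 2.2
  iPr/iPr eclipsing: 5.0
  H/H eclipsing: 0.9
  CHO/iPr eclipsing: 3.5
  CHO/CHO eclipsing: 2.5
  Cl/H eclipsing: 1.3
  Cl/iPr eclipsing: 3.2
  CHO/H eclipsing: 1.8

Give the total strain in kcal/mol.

9.0 kcal/mol

This conformer (eclipsed): H(0°)/iPr(0°) eclipsed 2.2; CHO(120°)/H(120°) eclipsed 1.8; iPr(240°)/iPr(240°) eclipsed 5.0 → 9.0 kcal/mol.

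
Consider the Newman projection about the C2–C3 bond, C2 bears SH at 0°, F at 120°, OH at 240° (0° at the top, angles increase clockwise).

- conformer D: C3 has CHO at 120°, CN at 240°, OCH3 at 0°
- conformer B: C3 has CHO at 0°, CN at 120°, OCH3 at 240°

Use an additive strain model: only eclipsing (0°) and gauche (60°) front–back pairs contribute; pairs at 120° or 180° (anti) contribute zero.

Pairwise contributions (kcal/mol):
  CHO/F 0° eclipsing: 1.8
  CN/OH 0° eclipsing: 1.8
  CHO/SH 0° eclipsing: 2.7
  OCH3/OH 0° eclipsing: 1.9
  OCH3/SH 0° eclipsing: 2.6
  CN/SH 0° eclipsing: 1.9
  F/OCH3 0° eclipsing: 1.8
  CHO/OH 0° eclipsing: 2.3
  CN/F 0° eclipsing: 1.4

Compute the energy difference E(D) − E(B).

D is eclipsed. SH at 0° is eclipsed with OCH3 at 0° (2.6); F at 120° is eclipsed with CHO at 120° (1.8); OH at 240° is eclipsed with CN at 240° (1.8). Total 6.2 kcal/mol.
B is eclipsed. SH at 0° is eclipsed with CHO at 0° (2.7); F at 120° is eclipsed with CN at 120° (1.4); OH at 240° is eclipsed with OCH3 at 240° (1.9). Total 6.0 kcal/mol.
E(D) − E(B) = 6.2 − 6.0 = +0.2 kcal/mol.

+0.2 kcal/mol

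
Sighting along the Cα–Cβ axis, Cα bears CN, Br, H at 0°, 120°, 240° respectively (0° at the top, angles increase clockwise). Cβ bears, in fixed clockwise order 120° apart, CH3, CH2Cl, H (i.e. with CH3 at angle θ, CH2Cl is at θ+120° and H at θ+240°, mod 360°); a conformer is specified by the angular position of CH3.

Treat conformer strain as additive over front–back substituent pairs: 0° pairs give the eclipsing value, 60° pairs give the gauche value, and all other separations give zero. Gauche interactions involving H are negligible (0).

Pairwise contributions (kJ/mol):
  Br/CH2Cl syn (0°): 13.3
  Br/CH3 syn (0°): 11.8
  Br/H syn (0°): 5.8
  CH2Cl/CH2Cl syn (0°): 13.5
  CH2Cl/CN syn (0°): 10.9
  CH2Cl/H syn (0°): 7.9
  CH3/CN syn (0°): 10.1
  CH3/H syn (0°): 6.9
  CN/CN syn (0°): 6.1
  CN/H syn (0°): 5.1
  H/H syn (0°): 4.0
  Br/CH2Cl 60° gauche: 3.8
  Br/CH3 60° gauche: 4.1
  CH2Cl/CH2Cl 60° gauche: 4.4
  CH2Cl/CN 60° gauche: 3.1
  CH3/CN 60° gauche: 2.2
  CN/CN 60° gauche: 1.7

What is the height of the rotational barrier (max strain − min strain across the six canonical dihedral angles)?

20.2 kJ/mol

CH3 at 0° (eclipsed): CN–CH3 eclipsed, Br–CH2Cl eclipsed, H–H eclipsed; 10.1 + 13.3 + 4.0 = 27.4 kJ/mol.
CH3 at 60° (staggered): CN–CH3 gauche, Br–CH3 gauche, Br–CH2Cl gauche; 2.2 + 4.1 + 3.8 = 10.1 kJ/mol.
CH3 at 120° (eclipsed): CN–H eclipsed, Br–CH3 eclipsed, H–CH2Cl eclipsed; 5.1 + 11.8 + 7.9 = 24.8 kJ/mol.
CH3 at 180° (staggered): CN–CH2Cl gauche, Br–CH3 gauche; 3.1 + 4.1 = 7.2 kJ/mol.
CH3 at 240° (eclipsed): CN–CH2Cl eclipsed, Br–H eclipsed, H–CH3 eclipsed; 10.9 + 5.8 + 6.9 = 23.6 kJ/mol.
CH3 at 300° (staggered): CN–CH3 gauche, CN–CH2Cl gauche, Br–CH2Cl gauche; 2.2 + 3.1 + 3.8 = 9.1 kJ/mol.
Max at 0° (27.4 kJ/mol), min at 180° (7.2 kJ/mol); barrier = 20.2 kJ/mol.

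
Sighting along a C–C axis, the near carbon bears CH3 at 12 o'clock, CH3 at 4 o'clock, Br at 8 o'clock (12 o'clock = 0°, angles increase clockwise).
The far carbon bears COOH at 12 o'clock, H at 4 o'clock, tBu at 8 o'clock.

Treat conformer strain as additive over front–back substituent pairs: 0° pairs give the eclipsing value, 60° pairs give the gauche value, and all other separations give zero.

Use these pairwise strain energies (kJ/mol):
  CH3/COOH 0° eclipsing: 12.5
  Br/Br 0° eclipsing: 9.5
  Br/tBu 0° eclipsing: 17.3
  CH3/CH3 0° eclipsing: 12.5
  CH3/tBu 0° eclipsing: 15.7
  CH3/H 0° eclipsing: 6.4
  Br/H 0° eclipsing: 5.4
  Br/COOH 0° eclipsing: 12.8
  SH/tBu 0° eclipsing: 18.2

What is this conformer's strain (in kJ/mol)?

This conformer is eclipsed. CH3 at 0° is eclipsed with COOH at 0° (12.5); CH3 at 120° is eclipsed with H at 120° (6.4); Br at 240° is eclipsed with tBu at 240° (17.3). Total 36.2 kJ/mol.

36.2 kJ/mol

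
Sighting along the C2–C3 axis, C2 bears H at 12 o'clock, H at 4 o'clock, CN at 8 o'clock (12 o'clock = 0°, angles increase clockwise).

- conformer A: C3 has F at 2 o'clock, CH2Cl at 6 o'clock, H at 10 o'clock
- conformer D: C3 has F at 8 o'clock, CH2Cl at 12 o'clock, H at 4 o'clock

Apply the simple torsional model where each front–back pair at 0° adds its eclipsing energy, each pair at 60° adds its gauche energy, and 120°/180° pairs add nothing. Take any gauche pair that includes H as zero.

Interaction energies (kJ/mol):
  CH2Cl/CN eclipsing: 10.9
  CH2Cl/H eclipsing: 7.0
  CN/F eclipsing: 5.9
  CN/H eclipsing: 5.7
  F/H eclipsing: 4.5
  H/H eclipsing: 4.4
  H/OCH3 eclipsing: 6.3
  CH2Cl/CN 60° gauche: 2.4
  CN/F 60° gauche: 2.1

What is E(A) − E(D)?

A (staggered): CN(240°)/CH2Cl(180°) gauche 2.4 → 2.4 kJ/mol.
D (eclipsed): H(0°)/CH2Cl(0°) eclipsed 7.0; H(120°)/H(120°) eclipsed 4.4; CN(240°)/F(240°) eclipsed 5.9 → 17.3 kJ/mol.
E(A) − E(D) = 2.4 − 17.3 = -14.9 kJ/mol.

-14.9 kJ/mol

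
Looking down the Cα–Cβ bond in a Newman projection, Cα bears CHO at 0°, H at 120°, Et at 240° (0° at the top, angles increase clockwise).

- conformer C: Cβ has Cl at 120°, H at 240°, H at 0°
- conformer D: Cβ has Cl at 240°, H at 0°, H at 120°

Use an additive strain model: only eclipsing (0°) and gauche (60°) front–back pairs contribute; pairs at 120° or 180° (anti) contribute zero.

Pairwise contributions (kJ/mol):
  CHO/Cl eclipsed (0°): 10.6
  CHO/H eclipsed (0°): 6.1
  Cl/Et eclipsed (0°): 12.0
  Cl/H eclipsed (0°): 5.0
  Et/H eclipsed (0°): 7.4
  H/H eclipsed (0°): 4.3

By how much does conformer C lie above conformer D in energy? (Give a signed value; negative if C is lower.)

-3.9 kJ/mol

C (eclipsed): CHO–H eclipsed, H–Cl eclipsed, Et–H eclipsed; 6.1 + 5.0 + 7.4 = 18.5 kJ/mol.
D (eclipsed): CHO–H eclipsed, H–H eclipsed, Et–Cl eclipsed; 6.1 + 4.3 + 12.0 = 22.4 kJ/mol.
E(C) − E(D) = 18.5 − 22.4 = -3.9 kJ/mol.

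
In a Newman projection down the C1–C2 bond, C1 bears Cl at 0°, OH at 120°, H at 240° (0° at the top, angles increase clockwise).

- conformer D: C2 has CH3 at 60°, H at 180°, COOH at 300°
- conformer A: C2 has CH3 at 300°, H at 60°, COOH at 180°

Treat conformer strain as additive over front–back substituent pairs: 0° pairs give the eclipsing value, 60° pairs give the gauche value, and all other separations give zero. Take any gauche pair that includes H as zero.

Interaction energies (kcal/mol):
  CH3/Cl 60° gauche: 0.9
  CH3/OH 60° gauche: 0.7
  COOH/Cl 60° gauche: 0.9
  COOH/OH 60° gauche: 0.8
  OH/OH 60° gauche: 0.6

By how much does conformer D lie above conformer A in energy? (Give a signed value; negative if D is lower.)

+0.8 kcal/mol

D (staggered): Cl–CH3 gauche, Cl–COOH gauche, OH–CH3 gauche; 0.9 + 0.9 + 0.7 = 2.5 kcal/mol.
A (staggered): Cl–CH3 gauche, OH–COOH gauche; 0.9 + 0.8 = 1.7 kcal/mol.
E(D) − E(A) = 2.5 − 1.7 = +0.8 kcal/mol.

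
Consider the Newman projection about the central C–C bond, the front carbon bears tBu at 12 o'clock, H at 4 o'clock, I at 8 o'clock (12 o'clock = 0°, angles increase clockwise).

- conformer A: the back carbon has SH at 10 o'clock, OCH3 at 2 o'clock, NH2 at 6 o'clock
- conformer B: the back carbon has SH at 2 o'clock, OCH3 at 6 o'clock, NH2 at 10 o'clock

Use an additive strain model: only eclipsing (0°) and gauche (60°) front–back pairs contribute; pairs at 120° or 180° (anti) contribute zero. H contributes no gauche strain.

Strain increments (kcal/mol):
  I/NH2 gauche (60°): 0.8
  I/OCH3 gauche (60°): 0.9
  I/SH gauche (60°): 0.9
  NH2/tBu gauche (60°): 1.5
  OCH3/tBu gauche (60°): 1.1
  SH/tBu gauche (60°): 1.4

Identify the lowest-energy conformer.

A

A (staggered): tBu(0°)/SH(300°) gauche 1.4; tBu(0°)/OCH3(60°) gauche 1.1; I(240°)/SH(300°) gauche 0.9; I(240°)/NH2(180°) gauche 0.8 → 4.2 kcal/mol.
B (staggered): tBu(0°)/SH(60°) gauche 1.4; tBu(0°)/NH2(300°) gauche 1.5; I(240°)/OCH3(180°) gauche 0.9; I(240°)/NH2(300°) gauche 0.8 → 4.6 kcal/mol.
A has the lowest total (4.2 kcal/mol).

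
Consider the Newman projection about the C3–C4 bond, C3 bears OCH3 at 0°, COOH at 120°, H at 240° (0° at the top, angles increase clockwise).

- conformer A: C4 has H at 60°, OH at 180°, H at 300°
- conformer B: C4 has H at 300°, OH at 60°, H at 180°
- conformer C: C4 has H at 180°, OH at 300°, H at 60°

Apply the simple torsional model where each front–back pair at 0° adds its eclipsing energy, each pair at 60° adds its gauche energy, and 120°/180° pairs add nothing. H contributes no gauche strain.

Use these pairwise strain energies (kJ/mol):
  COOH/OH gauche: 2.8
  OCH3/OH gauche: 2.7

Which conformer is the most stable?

A (staggered): COOH(120°)/OH(180°) gauche 2.8 → 2.8 kJ/mol.
B (staggered): OCH3(0°)/OH(60°) gauche 2.7; COOH(120°)/OH(60°) gauche 2.8 → 5.5 kJ/mol.
C (staggered): OCH3(0°)/OH(300°) gauche 2.7 → 2.7 kJ/mol.
C has the lowest total (2.7 kJ/mol).

C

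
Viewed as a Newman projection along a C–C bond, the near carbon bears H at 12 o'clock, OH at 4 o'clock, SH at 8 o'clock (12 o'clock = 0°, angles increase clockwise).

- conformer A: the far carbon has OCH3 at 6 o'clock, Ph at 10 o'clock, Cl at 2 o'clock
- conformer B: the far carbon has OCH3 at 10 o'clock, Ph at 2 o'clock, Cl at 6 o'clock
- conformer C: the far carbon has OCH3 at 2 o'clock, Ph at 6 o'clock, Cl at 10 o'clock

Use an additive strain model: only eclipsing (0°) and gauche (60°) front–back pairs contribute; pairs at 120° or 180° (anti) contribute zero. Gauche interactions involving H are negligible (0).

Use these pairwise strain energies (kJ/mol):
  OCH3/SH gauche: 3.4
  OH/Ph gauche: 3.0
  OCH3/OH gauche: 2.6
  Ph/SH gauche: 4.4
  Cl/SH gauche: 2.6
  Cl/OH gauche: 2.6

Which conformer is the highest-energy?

A

A (staggered): OH–OCH3 gauche, OH–Cl gauche, SH–OCH3 gauche, SH–Ph gauche; 2.6 + 2.6 + 3.4 + 4.4 = 13.0 kJ/mol.
B (staggered): OH–Ph gauche, OH–Cl gauche, SH–OCH3 gauche, SH–Cl gauche; 3.0 + 2.6 + 3.4 + 2.6 = 11.6 kJ/mol.
C (staggered): OH–OCH3 gauche, OH–Ph gauche, SH–Ph gauche, SH–Cl gauche; 2.6 + 3.0 + 4.4 + 2.6 = 12.6 kJ/mol.
A has the highest total (13.0 kJ/mol).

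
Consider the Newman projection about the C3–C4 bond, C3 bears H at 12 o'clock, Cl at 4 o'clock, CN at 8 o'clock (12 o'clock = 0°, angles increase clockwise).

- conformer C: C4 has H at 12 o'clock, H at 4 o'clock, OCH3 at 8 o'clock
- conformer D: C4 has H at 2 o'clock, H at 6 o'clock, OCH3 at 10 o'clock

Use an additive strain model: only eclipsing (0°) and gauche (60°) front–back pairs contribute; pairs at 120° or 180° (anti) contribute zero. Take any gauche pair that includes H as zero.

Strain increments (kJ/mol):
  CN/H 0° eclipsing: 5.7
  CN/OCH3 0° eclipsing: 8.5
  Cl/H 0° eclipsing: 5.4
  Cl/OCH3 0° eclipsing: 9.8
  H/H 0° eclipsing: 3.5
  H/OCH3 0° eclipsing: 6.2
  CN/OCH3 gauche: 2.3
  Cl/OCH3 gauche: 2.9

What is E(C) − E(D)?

+15.1 kJ/mol

C (eclipsed): H(0°)/H(0°) eclipsed 3.5; Cl(120°)/H(120°) eclipsed 5.4; CN(240°)/OCH3(240°) eclipsed 8.5 → 17.4 kJ/mol.
D (staggered): CN(240°)/OCH3(300°) gauche 2.3 → 2.3 kJ/mol.
E(C) − E(D) = 17.4 − 2.3 = +15.1 kJ/mol.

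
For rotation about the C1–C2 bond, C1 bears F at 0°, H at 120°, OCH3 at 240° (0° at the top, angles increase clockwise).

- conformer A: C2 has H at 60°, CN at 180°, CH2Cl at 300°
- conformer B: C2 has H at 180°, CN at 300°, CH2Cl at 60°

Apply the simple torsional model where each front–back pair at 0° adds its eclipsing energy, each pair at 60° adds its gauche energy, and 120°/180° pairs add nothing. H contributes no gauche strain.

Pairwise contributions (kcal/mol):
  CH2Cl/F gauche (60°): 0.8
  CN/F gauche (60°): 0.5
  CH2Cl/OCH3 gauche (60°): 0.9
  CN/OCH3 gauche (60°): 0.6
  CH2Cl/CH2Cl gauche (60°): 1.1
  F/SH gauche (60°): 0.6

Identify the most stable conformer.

B

A (staggered): F–CH2Cl gauche, OCH3–CN gauche, OCH3–CH2Cl gauche; 0.8 + 0.6 + 0.9 = 2.3 kcal/mol.
B (staggered): F–CN gauche, F–CH2Cl gauche, OCH3–CN gauche; 0.5 + 0.8 + 0.6 = 1.9 kcal/mol.
B has the lowest total (1.9 kcal/mol).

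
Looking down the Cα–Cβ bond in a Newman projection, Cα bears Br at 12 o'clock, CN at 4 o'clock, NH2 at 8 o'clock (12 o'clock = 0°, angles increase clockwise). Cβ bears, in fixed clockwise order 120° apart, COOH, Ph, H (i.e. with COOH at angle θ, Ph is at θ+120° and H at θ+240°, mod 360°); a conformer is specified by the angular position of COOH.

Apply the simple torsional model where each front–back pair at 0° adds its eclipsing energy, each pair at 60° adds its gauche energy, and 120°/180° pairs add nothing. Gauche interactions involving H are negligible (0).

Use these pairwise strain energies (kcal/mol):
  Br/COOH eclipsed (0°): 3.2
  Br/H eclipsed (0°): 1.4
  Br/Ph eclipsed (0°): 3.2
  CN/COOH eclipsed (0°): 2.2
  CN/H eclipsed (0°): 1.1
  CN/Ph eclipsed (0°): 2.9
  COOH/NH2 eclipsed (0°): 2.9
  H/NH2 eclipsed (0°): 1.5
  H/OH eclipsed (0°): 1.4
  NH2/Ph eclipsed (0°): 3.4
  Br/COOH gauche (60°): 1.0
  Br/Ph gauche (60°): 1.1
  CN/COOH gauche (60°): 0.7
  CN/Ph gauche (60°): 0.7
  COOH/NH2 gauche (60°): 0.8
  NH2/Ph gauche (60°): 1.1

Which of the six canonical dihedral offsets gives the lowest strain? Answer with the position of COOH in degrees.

COOH at 0° (eclipsed): Br(0°)/COOH(0°) eclipsed 3.2; CN(120°)/Ph(120°) eclipsed 2.9; NH2(240°)/H(240°) eclipsed 1.5 → 7.6 kcal/mol.
COOH at 60° (staggered): Br(0°)/COOH(60°) gauche 1.0; CN(120°)/COOH(60°) gauche 0.7; CN(120°)/Ph(180°) gauche 0.7; NH2(240°)/Ph(180°) gauche 1.1 → 3.5 kcal/mol.
COOH at 120° (eclipsed): Br(0°)/H(0°) eclipsed 1.4; CN(120°)/COOH(120°) eclipsed 2.2; NH2(240°)/Ph(240°) eclipsed 3.4 → 7.0 kcal/mol.
COOH at 180° (staggered): Br(0°)/Ph(300°) gauche 1.1; CN(120°)/COOH(180°) gauche 0.7; NH2(240°)/COOH(180°) gauche 0.8; NH2(240°)/Ph(300°) gauche 1.1 → 3.7 kcal/mol.
COOH at 240° (eclipsed): Br(0°)/Ph(0°) eclipsed 3.2; CN(120°)/H(120°) eclipsed 1.1; NH2(240°)/COOH(240°) eclipsed 2.9 → 7.2 kcal/mol.
COOH at 300° (staggered): Br(0°)/COOH(300°) gauche 1.0; Br(0°)/Ph(60°) gauche 1.1; CN(120°)/Ph(60°) gauche 0.7; NH2(240°)/COOH(300°) gauche 0.8 → 3.6 kcal/mol.
The minimum (3.5 kcal/mol) occurs with COOH at 60°.

60°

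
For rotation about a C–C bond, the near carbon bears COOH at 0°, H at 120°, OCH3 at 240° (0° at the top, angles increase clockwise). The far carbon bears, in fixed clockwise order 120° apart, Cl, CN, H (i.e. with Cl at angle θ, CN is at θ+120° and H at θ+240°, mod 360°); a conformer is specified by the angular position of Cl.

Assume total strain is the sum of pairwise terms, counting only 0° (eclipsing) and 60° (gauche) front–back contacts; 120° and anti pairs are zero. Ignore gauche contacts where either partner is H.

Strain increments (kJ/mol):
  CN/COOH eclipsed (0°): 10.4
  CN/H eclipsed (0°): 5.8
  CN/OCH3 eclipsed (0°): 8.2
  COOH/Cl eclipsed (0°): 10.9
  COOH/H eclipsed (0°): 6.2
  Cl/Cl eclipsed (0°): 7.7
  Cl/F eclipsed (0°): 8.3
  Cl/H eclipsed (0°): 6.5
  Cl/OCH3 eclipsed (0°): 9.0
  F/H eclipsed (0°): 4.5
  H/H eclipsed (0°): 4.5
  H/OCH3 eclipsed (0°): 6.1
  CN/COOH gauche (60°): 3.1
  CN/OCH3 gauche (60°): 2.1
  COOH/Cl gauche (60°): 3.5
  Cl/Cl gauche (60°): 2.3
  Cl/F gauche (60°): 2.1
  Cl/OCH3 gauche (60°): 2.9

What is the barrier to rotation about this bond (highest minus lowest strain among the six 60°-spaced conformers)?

18.3 kJ/mol

Cl at 0° (eclipsed): COOH–Cl eclipsed, H–CN eclipsed, OCH3–H eclipsed; 10.9 + 5.8 + 6.1 = 22.8 kJ/mol.
Cl at 60° (staggered): COOH–Cl gauche, OCH3–CN gauche; 3.5 + 2.1 = 5.6 kJ/mol.
Cl at 120° (eclipsed): COOH–H eclipsed, H–Cl eclipsed, OCH3–CN eclipsed; 6.2 + 6.5 + 8.2 = 20.9 kJ/mol.
Cl at 180° (staggered): COOH–CN gauche, OCH3–Cl gauche, OCH3–CN gauche; 3.1 + 2.9 + 2.1 = 8.1 kJ/mol.
Cl at 240° (eclipsed): COOH–CN eclipsed, H–H eclipsed, OCH3–Cl eclipsed; 10.4 + 4.5 + 9.0 = 23.9 kJ/mol.
Cl at 300° (staggered): COOH–Cl gauche, COOH–CN gauche, OCH3–Cl gauche; 3.5 + 3.1 + 2.9 = 9.5 kJ/mol.
Max at 240° (23.9 kJ/mol), min at 60° (5.6 kJ/mol); barrier = 18.3 kJ/mol.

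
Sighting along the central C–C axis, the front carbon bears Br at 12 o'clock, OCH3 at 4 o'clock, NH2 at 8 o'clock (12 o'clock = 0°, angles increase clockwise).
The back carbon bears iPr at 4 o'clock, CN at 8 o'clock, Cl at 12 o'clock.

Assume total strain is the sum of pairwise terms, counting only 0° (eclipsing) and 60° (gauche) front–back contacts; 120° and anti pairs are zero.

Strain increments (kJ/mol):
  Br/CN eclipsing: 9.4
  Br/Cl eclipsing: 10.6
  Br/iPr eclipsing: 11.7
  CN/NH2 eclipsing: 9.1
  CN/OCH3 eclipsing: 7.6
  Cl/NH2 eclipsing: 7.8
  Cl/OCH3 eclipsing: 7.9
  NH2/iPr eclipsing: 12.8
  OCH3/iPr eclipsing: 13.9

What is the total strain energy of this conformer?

This conformer (eclipsed): Br–Cl eclipsed, OCH3–iPr eclipsed, NH2–CN eclipsed; 10.6 + 13.9 + 9.1 = 33.6 kJ/mol.

33.6 kJ/mol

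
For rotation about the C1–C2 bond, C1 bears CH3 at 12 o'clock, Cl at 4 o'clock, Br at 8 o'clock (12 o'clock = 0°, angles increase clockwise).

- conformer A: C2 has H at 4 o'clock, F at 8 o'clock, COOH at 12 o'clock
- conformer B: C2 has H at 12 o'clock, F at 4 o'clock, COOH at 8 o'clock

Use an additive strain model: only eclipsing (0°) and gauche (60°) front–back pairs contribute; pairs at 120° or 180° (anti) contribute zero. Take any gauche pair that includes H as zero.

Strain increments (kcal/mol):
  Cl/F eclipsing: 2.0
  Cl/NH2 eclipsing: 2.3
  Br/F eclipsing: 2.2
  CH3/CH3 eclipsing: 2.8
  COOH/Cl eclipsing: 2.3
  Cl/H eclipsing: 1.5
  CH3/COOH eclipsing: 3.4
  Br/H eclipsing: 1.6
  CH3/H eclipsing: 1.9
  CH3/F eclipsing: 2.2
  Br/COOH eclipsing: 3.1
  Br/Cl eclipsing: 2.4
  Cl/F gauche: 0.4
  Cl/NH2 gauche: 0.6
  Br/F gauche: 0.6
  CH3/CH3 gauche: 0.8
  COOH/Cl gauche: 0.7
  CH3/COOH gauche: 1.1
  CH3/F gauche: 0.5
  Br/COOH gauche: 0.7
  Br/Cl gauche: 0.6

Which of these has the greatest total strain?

A

A (eclipsed): CH3–COOH eclipsed, Cl–H eclipsed, Br–F eclipsed; 3.4 + 1.5 + 2.2 = 7.1 kcal/mol.
B (eclipsed): CH3–H eclipsed, Cl–F eclipsed, Br–COOH eclipsed; 1.9 + 2.0 + 3.1 = 7.0 kcal/mol.
A has the highest total (7.1 kcal/mol).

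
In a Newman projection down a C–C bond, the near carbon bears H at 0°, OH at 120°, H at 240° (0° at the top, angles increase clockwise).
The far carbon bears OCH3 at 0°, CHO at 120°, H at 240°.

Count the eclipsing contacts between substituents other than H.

1

Non-H eclipsing pairs: OH(120°)/CHO(120°) — 1 interaction.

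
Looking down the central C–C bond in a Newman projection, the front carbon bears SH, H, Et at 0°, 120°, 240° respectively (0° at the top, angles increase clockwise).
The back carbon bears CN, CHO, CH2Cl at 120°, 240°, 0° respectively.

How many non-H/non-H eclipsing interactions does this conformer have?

Non-H eclipsing pairs: SH(0°)/CH2Cl(0°); Et(240°)/CHO(240°) — 2 interactions.

2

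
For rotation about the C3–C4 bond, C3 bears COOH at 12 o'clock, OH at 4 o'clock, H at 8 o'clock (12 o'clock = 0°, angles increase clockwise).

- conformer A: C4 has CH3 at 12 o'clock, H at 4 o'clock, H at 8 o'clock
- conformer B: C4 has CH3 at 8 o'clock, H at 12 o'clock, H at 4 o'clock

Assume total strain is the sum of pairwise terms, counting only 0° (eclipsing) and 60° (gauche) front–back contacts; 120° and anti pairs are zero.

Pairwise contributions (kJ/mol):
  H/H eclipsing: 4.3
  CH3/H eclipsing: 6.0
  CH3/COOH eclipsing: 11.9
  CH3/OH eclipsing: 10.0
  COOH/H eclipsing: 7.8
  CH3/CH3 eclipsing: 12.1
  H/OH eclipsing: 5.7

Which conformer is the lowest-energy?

A (eclipsed): COOH–CH3 eclipsed, OH–H eclipsed, H–H eclipsed; 11.9 + 5.7 + 4.3 = 21.9 kJ/mol.
B (eclipsed): COOH–H eclipsed, OH–H eclipsed, H–CH3 eclipsed; 7.8 + 5.7 + 6.0 = 19.5 kJ/mol.
B has the lowest total (19.5 kJ/mol).

B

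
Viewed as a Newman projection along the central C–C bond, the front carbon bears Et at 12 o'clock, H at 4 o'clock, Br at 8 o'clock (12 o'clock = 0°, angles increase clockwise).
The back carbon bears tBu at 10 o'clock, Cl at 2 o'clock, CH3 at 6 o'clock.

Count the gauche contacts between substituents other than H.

Non-H gauche pairs: Et(0°)/tBu(300°); Et(0°)/Cl(60°); Br(240°)/tBu(300°); Br(240°)/CH3(180°) — 4 interactions.

4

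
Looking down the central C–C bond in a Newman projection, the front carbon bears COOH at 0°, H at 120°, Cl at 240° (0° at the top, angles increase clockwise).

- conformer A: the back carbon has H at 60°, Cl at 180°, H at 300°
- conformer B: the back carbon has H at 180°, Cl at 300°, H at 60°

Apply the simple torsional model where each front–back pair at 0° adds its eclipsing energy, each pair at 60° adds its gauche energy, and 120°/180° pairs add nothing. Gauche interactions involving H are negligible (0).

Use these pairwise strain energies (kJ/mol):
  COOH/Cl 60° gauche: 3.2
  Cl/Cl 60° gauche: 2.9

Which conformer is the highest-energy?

A (staggered): Cl(240°)/Cl(180°) gauche 2.9 → 2.9 kJ/mol.
B (staggered): COOH(0°)/Cl(300°) gauche 3.2; Cl(240°)/Cl(300°) gauche 2.9 → 6.1 kJ/mol.
B has the highest total (6.1 kJ/mol).

B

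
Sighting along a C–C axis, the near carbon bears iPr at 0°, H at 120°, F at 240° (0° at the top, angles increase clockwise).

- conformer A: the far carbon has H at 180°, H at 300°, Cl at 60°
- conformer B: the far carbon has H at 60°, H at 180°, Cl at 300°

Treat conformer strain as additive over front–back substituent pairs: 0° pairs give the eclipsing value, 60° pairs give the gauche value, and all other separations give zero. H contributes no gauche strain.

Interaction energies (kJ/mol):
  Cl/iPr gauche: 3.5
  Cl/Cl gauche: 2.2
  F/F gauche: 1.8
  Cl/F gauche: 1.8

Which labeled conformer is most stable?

A

A is staggered. iPr at 0° is gauche with Cl at 60° (3.5). Total 3.5 kJ/mol.
B is staggered. iPr at 0° is gauche with Cl at 300° (3.5); F at 240° is gauche with Cl at 300° (1.8). Total 5.3 kJ/mol.
A has the lowest total (3.5 kJ/mol).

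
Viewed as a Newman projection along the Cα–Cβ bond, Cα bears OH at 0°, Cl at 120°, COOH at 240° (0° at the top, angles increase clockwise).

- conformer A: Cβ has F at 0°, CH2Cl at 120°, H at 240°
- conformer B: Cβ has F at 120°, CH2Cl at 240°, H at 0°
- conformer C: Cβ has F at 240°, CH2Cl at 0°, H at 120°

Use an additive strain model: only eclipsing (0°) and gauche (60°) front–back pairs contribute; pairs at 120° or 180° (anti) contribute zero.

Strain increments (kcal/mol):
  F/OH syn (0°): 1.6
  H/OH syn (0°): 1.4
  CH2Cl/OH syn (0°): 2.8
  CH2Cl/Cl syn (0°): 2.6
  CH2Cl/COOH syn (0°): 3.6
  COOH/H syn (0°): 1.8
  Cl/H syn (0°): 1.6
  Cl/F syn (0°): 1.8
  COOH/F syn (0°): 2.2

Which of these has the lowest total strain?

A

A (eclipsed): OH–F eclipsed, Cl–CH2Cl eclipsed, COOH–H eclipsed; 1.6 + 2.6 + 1.8 = 6.0 kcal/mol.
B (eclipsed): OH–H eclipsed, Cl–F eclipsed, COOH–CH2Cl eclipsed; 1.4 + 1.8 + 3.6 = 6.8 kcal/mol.
C (eclipsed): OH–CH2Cl eclipsed, Cl–H eclipsed, COOH–F eclipsed; 2.8 + 1.6 + 2.2 = 6.6 kcal/mol.
A has the lowest total (6.0 kcal/mol).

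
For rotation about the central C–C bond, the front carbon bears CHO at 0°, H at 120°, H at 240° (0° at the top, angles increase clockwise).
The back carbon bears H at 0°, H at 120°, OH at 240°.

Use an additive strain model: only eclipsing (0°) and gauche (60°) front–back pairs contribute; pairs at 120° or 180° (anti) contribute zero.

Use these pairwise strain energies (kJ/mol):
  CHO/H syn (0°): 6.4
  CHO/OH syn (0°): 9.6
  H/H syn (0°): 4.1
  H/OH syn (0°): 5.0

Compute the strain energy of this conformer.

15.5 kJ/mol

This conformer (eclipsed): CHO(0°)/H(0°) eclipsed 6.4; H(120°)/H(120°) eclipsed 4.1; H(240°)/OH(240°) eclipsed 5.0 → 15.5 kJ/mol.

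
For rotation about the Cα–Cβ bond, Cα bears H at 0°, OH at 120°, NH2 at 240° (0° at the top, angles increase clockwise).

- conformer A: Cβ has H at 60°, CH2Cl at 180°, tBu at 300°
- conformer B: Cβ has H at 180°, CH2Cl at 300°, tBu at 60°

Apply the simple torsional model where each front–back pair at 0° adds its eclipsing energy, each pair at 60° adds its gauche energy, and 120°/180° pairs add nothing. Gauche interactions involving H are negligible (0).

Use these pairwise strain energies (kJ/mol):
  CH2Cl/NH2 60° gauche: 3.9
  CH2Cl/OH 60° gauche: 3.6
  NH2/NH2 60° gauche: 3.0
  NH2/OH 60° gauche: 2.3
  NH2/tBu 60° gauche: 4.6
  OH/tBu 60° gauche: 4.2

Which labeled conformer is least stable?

A (staggered): OH(120°)/CH2Cl(180°) gauche 3.6; NH2(240°)/CH2Cl(180°) gauche 3.9; NH2(240°)/tBu(300°) gauche 4.6 → 12.1 kJ/mol.
B (staggered): OH(120°)/tBu(60°) gauche 4.2; NH2(240°)/CH2Cl(300°) gauche 3.9 → 8.1 kJ/mol.
A has the highest total (12.1 kJ/mol).

A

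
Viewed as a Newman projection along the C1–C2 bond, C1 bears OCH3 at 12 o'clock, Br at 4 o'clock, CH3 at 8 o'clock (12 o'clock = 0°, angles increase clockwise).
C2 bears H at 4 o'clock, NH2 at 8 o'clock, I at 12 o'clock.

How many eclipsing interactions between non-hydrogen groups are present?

Non-H eclipsing pairs: OCH3(0°)/I(0°); CH3(240°)/NH2(240°) — 2 interactions.

2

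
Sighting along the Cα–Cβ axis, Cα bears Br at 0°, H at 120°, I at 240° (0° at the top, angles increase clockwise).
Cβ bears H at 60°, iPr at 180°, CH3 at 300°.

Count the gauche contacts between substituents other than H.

Non-H gauche pairs: Br(0°)/CH3(300°); I(240°)/iPr(180°); I(240°)/CH3(300°) — 3 interactions.

3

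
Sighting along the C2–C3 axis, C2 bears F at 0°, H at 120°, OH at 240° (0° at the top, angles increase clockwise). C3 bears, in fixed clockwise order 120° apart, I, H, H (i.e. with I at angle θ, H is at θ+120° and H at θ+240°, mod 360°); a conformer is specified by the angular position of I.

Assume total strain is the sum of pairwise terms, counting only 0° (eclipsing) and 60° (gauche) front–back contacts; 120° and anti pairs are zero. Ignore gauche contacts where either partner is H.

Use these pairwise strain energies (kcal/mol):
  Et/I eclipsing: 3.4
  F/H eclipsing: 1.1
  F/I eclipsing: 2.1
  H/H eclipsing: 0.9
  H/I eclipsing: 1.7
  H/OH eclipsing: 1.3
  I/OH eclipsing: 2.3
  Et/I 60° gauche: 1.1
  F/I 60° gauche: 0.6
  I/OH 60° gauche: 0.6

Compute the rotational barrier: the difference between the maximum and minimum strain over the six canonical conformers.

3.7 kcal/mol

I at 0° is eclipsed. F at 0° is eclipsed with I at 0° (2.1); H at 120° is eclipsed with H at 120° (0.9); OH at 240° is eclipsed with H at 240° (1.3). Total 4.3 kcal/mol.
I at 60° is staggered. F at 0° is gauche with I at 60° (0.6). Total 0.6 kcal/mol.
I at 120° is eclipsed. F at 0° is eclipsed with H at 0° (1.1); H at 120° is eclipsed with I at 120° (1.7); OH at 240° is eclipsed with H at 240° (1.3). Total 4.1 kcal/mol.
I at 180° is staggered. OH at 240° is gauche with I at 180° (0.6). Total 0.6 kcal/mol.
I at 240° is eclipsed. F at 0° is eclipsed with H at 0° (1.1); H at 120° is eclipsed with H at 120° (0.9); OH at 240° is eclipsed with I at 240° (2.3). Total 4.3 kcal/mol.
I at 300° is staggered. F at 0° is gauche with I at 300° (0.6); OH at 240° is gauche with I at 300° (0.6). Total 1.2 kcal/mol.
Max at 0° (4.3 kcal/mol), min at 60° (0.6 kcal/mol); barrier = 3.7 kcal/mol.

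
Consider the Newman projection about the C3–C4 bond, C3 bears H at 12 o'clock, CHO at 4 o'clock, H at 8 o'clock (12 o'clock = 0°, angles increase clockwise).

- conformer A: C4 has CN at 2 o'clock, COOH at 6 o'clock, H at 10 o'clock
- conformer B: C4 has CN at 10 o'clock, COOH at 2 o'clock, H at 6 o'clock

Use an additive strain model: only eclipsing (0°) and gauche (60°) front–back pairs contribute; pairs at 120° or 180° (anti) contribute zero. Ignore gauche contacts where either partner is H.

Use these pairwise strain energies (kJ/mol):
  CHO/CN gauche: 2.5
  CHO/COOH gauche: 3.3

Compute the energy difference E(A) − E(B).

+2.5 kJ/mol

A (staggered): CHO–CN gauche, CHO–COOH gauche; 2.5 + 3.3 = 5.8 kJ/mol.
B (staggered): CHO–COOH gauche; 3.3 = 3.3 kJ/mol.
E(A) − E(B) = 5.8 − 3.3 = +2.5 kJ/mol.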